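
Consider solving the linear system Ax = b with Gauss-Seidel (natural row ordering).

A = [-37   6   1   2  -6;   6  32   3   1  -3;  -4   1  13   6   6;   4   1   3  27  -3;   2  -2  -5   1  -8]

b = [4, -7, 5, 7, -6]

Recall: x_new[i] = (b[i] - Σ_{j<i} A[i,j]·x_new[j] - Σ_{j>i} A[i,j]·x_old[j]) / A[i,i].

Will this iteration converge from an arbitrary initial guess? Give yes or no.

Write A = D+L+U with D = diag(-37, 32, 13, 27, -8).
Gauss-Seidel: T = -(D+L)⁻¹U, row 0 first, T[0,3] = -(2)/(-37) = +0.0541; later rows by forward substitution.
  T[0,:] = [+0.0000, +0.1622, +0.0270, +0.0541, -0.1622]
  T[1,:] = [+0.0000, -0.0304, -0.0988, -0.0414, +0.1242]
  T[2,:] = [+0.0000, +0.0522, +0.0159, -0.4417, -0.5210]
  T[3,:] = [+0.0000, -0.0287, -0.0021, +0.0426, +0.1884]
  T[4,:] = [+0.0000, +0.0119, +0.0212, +0.3053, +0.2776]
|λ(T)| sorted: 0.3958, 0.1354, 0.0603, 0.0603, 0.0000.
spectral radius ρ = 0.3958; 0.3958 < 1 ⇒ converges.

yes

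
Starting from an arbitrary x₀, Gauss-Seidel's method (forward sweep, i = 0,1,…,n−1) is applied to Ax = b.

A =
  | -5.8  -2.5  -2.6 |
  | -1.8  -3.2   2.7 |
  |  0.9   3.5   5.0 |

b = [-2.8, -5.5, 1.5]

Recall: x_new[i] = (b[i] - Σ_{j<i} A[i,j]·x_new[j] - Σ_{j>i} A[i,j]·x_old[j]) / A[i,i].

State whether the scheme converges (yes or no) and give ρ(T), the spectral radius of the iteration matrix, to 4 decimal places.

yes, ρ = 0.5607

Split A = D + L + U, D = diag(-5.8, -3.2, 5).
GS T = -(D+L)⁻¹U: row 0 first, T[0,1] = -(-2.5)/(-5.8) = -0.4310; later rows by forward substitution.
  T[0,:] = [+0.0000, -0.4310, -0.4483]
  T[1,:] = [+0.0000, +0.2425, +1.0959]
  T[2,:] = [+0.0000, -0.0921, -0.6864]
eigenvalue magnitudes: 0.5607, 0.1167, 0.0000.
ρ(T) = max|λ| = 0.5607; 0.5607 < 1, so it converges for any x₀.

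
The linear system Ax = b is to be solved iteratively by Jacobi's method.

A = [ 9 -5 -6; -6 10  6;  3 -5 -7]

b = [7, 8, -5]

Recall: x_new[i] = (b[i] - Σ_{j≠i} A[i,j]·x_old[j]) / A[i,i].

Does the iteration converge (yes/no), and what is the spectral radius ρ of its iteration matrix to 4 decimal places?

Split A = D + L + U, D = diag(9, 10, -7).
Jacobi T = -D⁻¹(L+U): T[0,2] = -(-6)/(9) = +0.6667; T[0,0] = 0.
  T[0,:] = [+0.0000 +0.5556 +0.6667]
  T[1,:] = [+0.6000 +0.0000 -0.6000]
  T[2,:] = [+0.4286 -0.7143 +0.0000]
|λ(T)| sorted: 1.1869, 0.6009, 0.6009.
spectral radius ρ = 1.1869; 1.1869 > 1, so it fails to converge.

no, ρ = 1.1869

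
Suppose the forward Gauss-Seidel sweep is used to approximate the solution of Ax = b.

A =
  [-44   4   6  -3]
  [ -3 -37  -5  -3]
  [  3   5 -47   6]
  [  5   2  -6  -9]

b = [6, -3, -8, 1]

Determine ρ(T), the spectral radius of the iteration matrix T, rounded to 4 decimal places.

Split A = D + L + U, D = diag(-44, -37, -47, -9).
Gauss-Seidel: T = -(D+L)⁻¹U, row 0 first, T[0,3] = -(-3)/(-44) = -0.0682; later rows by forward substitution.
  T[0,:] = [+0.0000  +0.0909  +0.1364  -0.0682]
  T[1,:] = [+0.0000  -0.0074  -0.1462  -0.0756]
  T[2,:] = [+0.0000  +0.0050  -0.0068  +0.1153]
  T[3,:] = [+0.0000  +0.0455  +0.0478  -0.1315]
moduli |λ_i(T)| = 0.1719, 0.0712, 0.0712, 0.0000.
ρ = 0.1719; 0.1719 < 1: convergent.

0.1719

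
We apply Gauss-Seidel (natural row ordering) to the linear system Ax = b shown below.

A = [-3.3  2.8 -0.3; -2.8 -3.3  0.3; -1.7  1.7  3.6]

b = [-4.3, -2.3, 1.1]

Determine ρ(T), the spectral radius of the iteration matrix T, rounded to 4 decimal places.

Let D = diag(-3.3, -3.3, 3.6); L, U the strict triangles.
Gauss-Seidel: T = -(D+L)⁻¹U, row 0 first, T[0,1] = -(2.8)/(-3.3) = +0.8485; later rows by forward substitution.
  T[0,:] = [+0.0000  +0.8485  -0.0909]
  T[1,:] = [+0.0000  -0.7199  +0.1680]
  T[2,:] = [+0.0000  +0.7406  -0.1223]
|λ(T)| sorted: 0.8834, 0.0412, 0.0000.
spectral radius ρ = 0.8834; 0.8834 < 1: convergent.

0.8834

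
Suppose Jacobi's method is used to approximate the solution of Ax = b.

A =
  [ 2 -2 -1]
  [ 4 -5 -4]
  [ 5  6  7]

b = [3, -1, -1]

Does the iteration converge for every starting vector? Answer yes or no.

no

Split A = D + L + U, D = diag(2, -5, 7).
Jacobi: T = -D⁻¹(L+U), T[2,1] = -(6)/(7) = -0.8571; T[2,2] = 0.
  T[0,:] = [+0.0000, +1.0000, +0.5000]
  T[1,:] = [+0.8000, +0.0000, -0.8000]
  T[2,:] = [-0.7143, -0.8571, +0.0000]
moduli |λ_i(T)| = 1.1520, 0.9411, 0.2108.
ρ(T) = max|λ| = 1.1520; 1.1520 > 1: divergent.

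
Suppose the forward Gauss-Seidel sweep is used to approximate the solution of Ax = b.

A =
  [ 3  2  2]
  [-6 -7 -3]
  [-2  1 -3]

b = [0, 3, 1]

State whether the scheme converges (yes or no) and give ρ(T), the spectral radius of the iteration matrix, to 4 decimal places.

yes, ρ = 0.8355

Split A = D + L + U, D = diag(3, -7, -3).
GS T = -(D+L)⁻¹U: row 0 first, T[0,2] = -(2)/(3) = -0.6667; later rows by forward substitution.
  T[0,:] = [+0.0000  -0.6667  -0.6667]
  T[1,:] = [+0.0000  +0.5714  +0.1429]
  T[2,:] = [+0.0000  +0.6349  +0.4921]
|λ(T)| sorted: 0.8355, 0.2280, 0.0000.
spectral radius ρ = 0.8355; 0.8355 < 1 ⇒ converges.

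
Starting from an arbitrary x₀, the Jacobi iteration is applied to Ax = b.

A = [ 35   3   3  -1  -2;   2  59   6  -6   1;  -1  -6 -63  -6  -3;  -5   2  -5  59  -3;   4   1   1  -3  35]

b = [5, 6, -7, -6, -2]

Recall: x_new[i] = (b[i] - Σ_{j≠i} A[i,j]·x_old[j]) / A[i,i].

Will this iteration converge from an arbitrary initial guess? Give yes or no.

Diagonal D = diag(35, 59, -63, 59, 35); L, U strict lower/upper.
T_J = -D⁻¹(L+U): T[3,1] = -(2)/(59) = -0.0339; T[3,3] = 0.
  T[0,:] = [+0.0000 -0.0857 -0.0857 +0.0286 +0.0571]
  T[1,:] = [-0.0339 +0.0000 -0.1017 +0.1017 -0.0169]
  T[2,:] = [-0.0159 -0.0952 +0.0000 -0.0952 -0.0476]
  T[3,:] = [+0.0847 -0.0339 +0.0847 +0.0000 +0.0508]
  T[4,:] = [-0.1143 -0.0286 -0.0286 +0.0857 +0.0000]
|roots of det(T-λI)|: 0.1624, 0.1206, 0.1206, 0.0829, 0.0829.
spectral radius ρ = 0.1624; 0.1624 < 1, so it converges for any x₀.

yes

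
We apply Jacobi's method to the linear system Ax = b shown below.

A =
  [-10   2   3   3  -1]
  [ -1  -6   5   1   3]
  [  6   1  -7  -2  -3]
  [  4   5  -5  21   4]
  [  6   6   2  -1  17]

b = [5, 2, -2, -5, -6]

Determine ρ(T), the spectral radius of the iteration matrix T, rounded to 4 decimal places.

Write A = D+L+U with D = diag(-10, -6, -7, 21, 17).
Jacobi T = -D⁻¹(L+U): T[4,0] = -(6)/(17) = -0.3529; T[4,4] = 0.
  T[0,:] = [+0.0000  +0.2000  +0.3000  +0.3000  -0.1000]
  T[1,:] = [-0.1667  +0.0000  +0.8333  +0.1667  +0.5000]
  T[2,:] = [+0.8571  +0.1429  +0.0000  -0.2857  -0.4286]
  T[3,:] = [-0.1905  -0.2381  +0.2381  +0.0000  -0.1905]
  T[4,:] = [-0.3529  -0.3529  -0.1176  +0.0588  +0.0000]
|eigenvalues of T|: 0.8298, 0.7035, 0.7035, 0.2183, 0.2183.
ρ(T) = max|λ| = 0.8298; 0.8298 < 1, so it converges for any x₀.

0.8298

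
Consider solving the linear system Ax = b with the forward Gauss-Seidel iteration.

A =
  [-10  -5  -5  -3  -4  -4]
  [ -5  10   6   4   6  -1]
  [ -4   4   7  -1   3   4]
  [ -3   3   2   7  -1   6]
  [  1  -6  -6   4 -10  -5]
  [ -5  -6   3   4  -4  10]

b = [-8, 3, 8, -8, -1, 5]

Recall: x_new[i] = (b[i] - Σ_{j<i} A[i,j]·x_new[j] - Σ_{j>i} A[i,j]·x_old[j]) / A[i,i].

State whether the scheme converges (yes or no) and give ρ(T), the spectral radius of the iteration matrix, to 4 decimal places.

Diagonal D = diag(-10, 10, 7, 7, -10, 10); L, U strict lower/upper.
T_GS = -(D+L)⁻¹U: row 0 first, T[0,4] = -(-4)/(-10) = -0.4000; later rows by forward substitution.
  T[0,:] = [+0.0000 -0.5000 -0.5000 -0.3000 -0.4000 -0.4000]
  T[1,:] = [+0.0000 -0.2500 -0.8500 -0.5500 -0.8000 -0.1000]
  T[2,:] = [+0.0000 -0.1429 +0.2000 +0.2857 -0.2000 -0.7429]
  T[3,:] = [+0.0000 -0.0663 +0.0929 +0.0255 +0.3714 -0.7735]
  T[4,:] = [+0.0000 +0.1592 +0.3771 +0.1388 +0.7086 -0.3437]
  T[5,:] = [+0.0000 -0.2669 -0.7063 -0.5204 -0.4851 +0.1348]
moduli |λ_i(T)| = 1.3683, 0.9867, 0.2215, 0.1886, 0.0271, 0.0000.
spectral radius ρ = 1.3683; 1.3683 > 1, so it fails to converge.

no, ρ = 1.3683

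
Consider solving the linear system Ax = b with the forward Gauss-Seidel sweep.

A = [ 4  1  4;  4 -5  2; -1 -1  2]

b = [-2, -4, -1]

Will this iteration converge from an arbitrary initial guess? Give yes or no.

yes

Let D = diag(4, -5, 2); L, U the strict triangles.
T_GS = -(D+L)⁻¹U: row 0 first, T[0,1] = -(1)/(4) = -0.2500; later rows by forward substitution.
  T[0,:] = [+0.0000, -0.2500, -1.0000]
  T[1,:] = [+0.0000, -0.2000, -0.4000]
  T[2,:] = [+0.0000, -0.2250, -0.7000]
moduli |λ_i(T)| = 0.8405, 0.0595, 0.0000.
ρ = 0.8405; 0.8405 < 1 ⇒ converges.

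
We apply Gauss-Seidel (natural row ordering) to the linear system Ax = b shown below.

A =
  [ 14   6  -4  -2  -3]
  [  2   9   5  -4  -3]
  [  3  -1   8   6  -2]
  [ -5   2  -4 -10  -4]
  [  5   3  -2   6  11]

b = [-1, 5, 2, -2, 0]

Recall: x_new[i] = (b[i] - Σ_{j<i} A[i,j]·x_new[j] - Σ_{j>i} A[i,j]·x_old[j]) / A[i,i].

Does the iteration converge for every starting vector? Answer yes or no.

Let D = diag(14, 9, 8, -10, 11); L, U the strict triangles.
T_GS = -(D+L)⁻¹U: row 0 first, T[0,4] = -(-3)/(14) = +0.2143; later rows by forward substitution.
  T[0,:] = [+0.0000 -0.4286 +0.2857 +0.1429 +0.2143]
  T[1,:] = [+0.0000 +0.0952 -0.6190 +0.4127 +0.2857]
  T[2,:] = [+0.0000 +0.1726 -0.1845 -0.7520 +0.2054]
  T[3,:] = [+0.0000 +0.1643 -0.1929 +0.3119 -0.5321]
  T[4,:] = [+0.0000 +0.1106 +0.1106 -0.4843 +0.1523]
moduli |λ_i(T)| = 0.9069, 0.4351, 0.4351, 0.1891, 0.0000.
ρ(T) = max|λ| = 0.9069; 0.9069 < 1, so it converges for any x₀.

yes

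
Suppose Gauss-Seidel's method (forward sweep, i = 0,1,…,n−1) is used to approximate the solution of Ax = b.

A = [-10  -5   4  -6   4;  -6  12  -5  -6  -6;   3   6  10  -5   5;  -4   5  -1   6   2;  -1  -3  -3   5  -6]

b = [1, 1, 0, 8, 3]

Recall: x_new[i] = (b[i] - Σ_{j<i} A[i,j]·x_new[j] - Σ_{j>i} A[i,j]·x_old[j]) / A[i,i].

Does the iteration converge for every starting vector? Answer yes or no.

no

Let D = diag(-10, 12, 10, 6, -6); L, U the strict triangles.
GS T = -(D+L)⁻¹U: row 0 first, T[0,3] = -(-6)/(-10) = -0.6000; later rows by forward substitution.
  T[0,:] = [+0.0000 -0.5000 +0.4000 -0.6000 +0.4000]
  T[1,:] = [+0.0000 -0.2500 +0.6167 +0.2000 +0.7000]
  T[2,:] = [+0.0000 +0.3000 -0.4900 +0.5600 -1.0400]
  T[3,:] = [+0.0000 -0.0750 -0.3289 -0.4733 -0.8233]
  T[4,:] = [+0.0000 -0.0042 -0.4041 -0.6744 -0.5828]
|eigenvalues of T|: 1.5368, 0.5773, 0.2960, 0.0220, 0.0000.
spectral radius ρ = 1.5368; 1.5368 > 1: divergent.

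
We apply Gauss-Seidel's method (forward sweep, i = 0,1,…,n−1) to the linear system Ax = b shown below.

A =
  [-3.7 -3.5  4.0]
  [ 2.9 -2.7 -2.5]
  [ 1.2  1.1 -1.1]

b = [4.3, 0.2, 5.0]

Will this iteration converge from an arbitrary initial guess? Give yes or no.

no

Split A = D + L + U, D = diag(-3.7, -2.7, -1.1).
T_GS = -(D+L)⁻¹U: row 0 first, T[0,1] = -(-3.5)/(-3.7) = -0.9459; later rows by forward substitution.
  T[0,:] = [+0.0000, -0.9459, +1.0811]
  T[1,:] = [+0.0000, -1.0160, +0.2352]
  T[2,:] = [+0.0000, -2.0480, +1.4146]
|eigenvalues of T|: 1.1969, 0.7983, 0.0000.
ρ = 1.1969; 1.1969 > 1 ⇒ diverges.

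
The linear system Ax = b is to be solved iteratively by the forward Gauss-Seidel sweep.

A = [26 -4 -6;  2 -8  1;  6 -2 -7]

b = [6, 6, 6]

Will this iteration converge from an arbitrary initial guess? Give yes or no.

Split A = D + L + U, D = diag(26, -8, -7).
GS T = -(D+L)⁻¹U: row 0 first, T[0,2] = -(-6)/(26) = +0.2308; later rows by forward substitution.
  T[0,:] = [+0.0000, +0.1538, +0.2308]
  T[1,:] = [+0.0000, +0.0385, +0.1827]
  T[2,:] = [+0.0000, +0.1209, +0.1456]
|eigenvalues of T|: 0.2500, 0.0659, 0.0000.
spectral radius ρ = 0.2500; 0.2500 < 1, so it converges for any x₀.

yes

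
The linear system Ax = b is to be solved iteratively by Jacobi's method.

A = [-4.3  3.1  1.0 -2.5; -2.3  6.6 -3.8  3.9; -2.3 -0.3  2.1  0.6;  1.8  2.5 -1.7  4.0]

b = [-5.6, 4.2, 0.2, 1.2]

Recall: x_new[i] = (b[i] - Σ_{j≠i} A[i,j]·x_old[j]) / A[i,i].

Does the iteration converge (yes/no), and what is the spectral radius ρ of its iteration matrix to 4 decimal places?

no, ρ = 1.2604

Write A = D+L+U with D = diag(-4.3, 6.6, 2.1, 4).
T_J = -D⁻¹(L+U): T[2,3] = -(0.6)/(2.1) = -0.2857; T[2,2] = 0.
  T[0,:] = [+0.0000, +0.7209, +0.2326, -0.5814]
  T[1,:] = [+0.3485, +0.0000, +0.5758, -0.5909]
  T[2,:] = [+1.0952, +0.1429, +0.0000, -0.2857]
  T[3,:] = [-0.4500, -0.6250, +0.4250, +0.0000]
|λ(T)| sorted: 1.2604, 0.6853, 0.6853, 0.0171.
ρ = 1.2604; 1.2604 > 1: divergent.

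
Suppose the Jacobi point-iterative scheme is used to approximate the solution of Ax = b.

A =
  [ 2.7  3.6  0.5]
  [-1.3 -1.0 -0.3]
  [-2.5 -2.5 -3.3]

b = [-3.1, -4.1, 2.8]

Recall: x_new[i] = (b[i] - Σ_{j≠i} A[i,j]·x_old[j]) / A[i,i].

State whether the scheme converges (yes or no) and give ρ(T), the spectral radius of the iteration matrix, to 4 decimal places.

Split A = D + L + U, D = diag(2.7, -1, -3.3).
T_J = -D⁻¹(L+U): T[2,1] = -(-2.5)/(-3.3) = -0.7576; T[2,2] = 0.
  T[0,:] = [+0.0000  -1.3333  -0.1852]
  T[1,:] = [-1.3000  +0.0000  -0.3000]
  T[2,:] = [-0.7576  -0.7576  +0.0000]
|eigenvalues of T|: 1.5535, 1.3161, 0.2374.
spectral radius ρ = 1.5535; 1.5535 > 1, so it fails to converge.

no, ρ = 1.5535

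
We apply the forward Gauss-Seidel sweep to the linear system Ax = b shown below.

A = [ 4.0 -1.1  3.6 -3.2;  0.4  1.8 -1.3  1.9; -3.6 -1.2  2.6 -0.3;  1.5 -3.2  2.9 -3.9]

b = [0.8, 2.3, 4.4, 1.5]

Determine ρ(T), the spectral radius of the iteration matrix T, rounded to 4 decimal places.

1.1350

Split A = D + L + U, D = diag(4, 1.8, 2.6, -3.9).
GS T = -(D+L)⁻¹U: row 0 first, T[0,3] = -(-3.2)/(4) = +0.8000; later rows by forward substitution.
  T[0,:] = [+0.0000 +0.2750 -0.9000 +0.8000]
  T[1,:] = [+0.0000 -0.0611 +0.9222 -1.2333]
  T[2,:] = [+0.0000 +0.3526 -0.8205 +0.6538]
  T[3,:] = [+0.0000 +0.4181 -1.7130 +1.8059]
|eigenvalues of T|: 1.1350, 0.1632, 0.0476, 0.0000.
spectral radius ρ = 1.1350; 1.1350 > 1 ⇒ diverges.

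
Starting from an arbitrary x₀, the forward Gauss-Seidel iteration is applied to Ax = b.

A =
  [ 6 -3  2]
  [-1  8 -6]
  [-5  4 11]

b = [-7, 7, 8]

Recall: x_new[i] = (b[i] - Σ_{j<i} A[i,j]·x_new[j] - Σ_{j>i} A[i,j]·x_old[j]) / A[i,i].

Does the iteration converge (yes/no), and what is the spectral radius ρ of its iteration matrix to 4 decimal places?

Write A = D+L+U with D = diag(6, 8, 11).
Gauss-Seidel: T = -(D+L)⁻¹U, row 0 first, T[0,2] = -(2)/(6) = -0.3333; later rows by forward substitution.
  T[0,:] = [+0.0000  +0.5000  -0.3333]
  T[1,:] = [+0.0000  +0.0625  +0.7083]
  T[2,:] = [+0.0000  +0.2045  -0.4091]
eigenvalue magnitudes: 0.6211, 0.2745, 0.0000.
ρ = 0.6211; 0.6211 < 1, so it converges for any x₀.

yes, ρ = 0.6211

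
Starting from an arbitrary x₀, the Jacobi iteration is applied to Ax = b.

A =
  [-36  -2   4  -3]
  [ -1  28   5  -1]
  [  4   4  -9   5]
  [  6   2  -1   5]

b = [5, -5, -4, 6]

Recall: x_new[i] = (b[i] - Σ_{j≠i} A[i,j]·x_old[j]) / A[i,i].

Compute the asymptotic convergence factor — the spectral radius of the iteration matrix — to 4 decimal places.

0.4579

Write A = D+L+U with D = diag(-36, 28, -9, 5).
Jacobi T = -D⁻¹(L+U): T[1,3] = -(-1)/(28) = +0.0357; T[1,1] = 0.
  T[0,:] = [+0.0000 -0.0556 +0.1111 -0.0833]
  T[1,:] = [+0.0357 +0.0000 -0.1786 +0.0357]
  T[2,:] = [+0.4444 +0.4444 +0.0000 +0.5556]
  T[3,:] = [-1.2000 -0.4000 +0.2000 +0.0000]
|eigenvalues of T|: 0.4579, 0.3061, 0.3061, 0.0894.
ρ = 0.4579; 0.4579 < 1, so it converges for any x₀.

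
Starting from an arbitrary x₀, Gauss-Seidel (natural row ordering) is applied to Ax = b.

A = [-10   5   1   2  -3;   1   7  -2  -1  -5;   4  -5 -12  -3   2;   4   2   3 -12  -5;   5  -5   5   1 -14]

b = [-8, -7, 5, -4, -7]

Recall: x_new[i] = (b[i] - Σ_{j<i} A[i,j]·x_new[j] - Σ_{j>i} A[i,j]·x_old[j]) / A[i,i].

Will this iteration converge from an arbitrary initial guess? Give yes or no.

yes

A = D + L + U where D = diag(-10, 7, -12, -12, -14).
Gauss-Seidel: T = -(D+L)⁻¹U, row 0 first, T[0,4] = -(-3)/(-10) = -0.3000; later rows by forward substitution.
  T[0,:] = [+0.0000  +0.5000  +0.1000  +0.2000  -0.3000]
  T[1,:] = [+0.0000  -0.0714  +0.2714  +0.1143  +0.7571]
  T[2,:] = [+0.0000  +0.1964  -0.0798  -0.2310  -0.2488]
  T[3,:] = [+0.0000  +0.2039  +0.0586  +0.0280  -0.4527]
  T[4,:] = [+0.0000  +0.2888  -0.0855  -0.0499  -0.4987]
moduli |λ_i(T)| = 0.9401, 0.2615, 0.1470, 0.1470, 0.0000.
ρ(T) = max|λ| = 0.9401; 0.9401 < 1: convergent.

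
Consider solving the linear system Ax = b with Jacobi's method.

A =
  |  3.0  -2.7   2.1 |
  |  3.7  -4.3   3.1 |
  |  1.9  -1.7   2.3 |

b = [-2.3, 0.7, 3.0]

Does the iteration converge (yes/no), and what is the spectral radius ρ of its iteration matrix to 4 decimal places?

no, ρ = 1.5829

Write A = D+L+U with D = diag(3, -4.3, 2.3).
Jacobi: T = -D⁻¹(L+U), T[2,0] = -(1.9)/(2.3) = -0.8261; T[2,2] = 0.
  T[0,:] = [+0.0000 +0.9000 -0.7000]
  T[1,:] = [+0.8605 +0.0000 +0.7209]
  T[2,:] = [-0.8261 +0.7391 +0.0000]
|λ(T)| sorted: 1.5829, 0.8719, 0.7110.
spectral radius ρ = 1.5829; 1.5829 > 1 ⇒ diverges.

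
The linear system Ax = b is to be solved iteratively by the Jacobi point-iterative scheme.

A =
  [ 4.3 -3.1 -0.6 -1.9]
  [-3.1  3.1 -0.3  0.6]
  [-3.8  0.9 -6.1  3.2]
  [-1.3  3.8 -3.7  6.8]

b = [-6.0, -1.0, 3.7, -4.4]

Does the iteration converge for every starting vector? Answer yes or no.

Split A = D + L + U, D = diag(4.3, 3.1, -6.1, 6.8).
T_J = -D⁻¹(L+U): T[2,0] = -(-3.8)/(-6.1) = -0.6230; T[2,2] = 0.
  T[0,:] = [+0.0000 +0.7209 +0.1395 +0.4419]
  T[1,:] = [+1.0000 +0.0000 +0.0968 -0.1935]
  T[2,:] = [-0.6230 +0.1475 +0.0000 +0.5246]
  T[3,:] = [+0.1912 -0.5588 +0.5441 +0.0000]
moduli |λ_i(T)| = 1.1960, 0.7589, 0.7589, 0.1954.
ρ(T) = max|λ| = 1.1960; 1.1960 > 1: divergent.

no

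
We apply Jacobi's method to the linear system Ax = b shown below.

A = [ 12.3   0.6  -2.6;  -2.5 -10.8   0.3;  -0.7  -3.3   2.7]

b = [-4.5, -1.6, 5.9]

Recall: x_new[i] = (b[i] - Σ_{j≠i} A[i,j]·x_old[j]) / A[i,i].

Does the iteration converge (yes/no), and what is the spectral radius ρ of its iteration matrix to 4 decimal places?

yes, ρ = 0.4759

Split A = D + L + U, D = diag(12.3, -10.8, 2.7).
T_J = -D⁻¹(L+U): T[0,1] = -(0.6)/(12.3) = -0.0488; T[0,0] = 0.
  T[0,:] = [+0.0000  -0.0488  +0.2114]
  T[1,:] = [-0.2315  +0.0000  +0.0278]
  T[2,:] = [+0.2593  +1.2222  +0.0000]
eigenvalue magnitudes: 0.4759, 0.3555, 0.3555.
ρ(T) = max|λ| = 0.4759; 0.4759 < 1, so it converges for any x₀.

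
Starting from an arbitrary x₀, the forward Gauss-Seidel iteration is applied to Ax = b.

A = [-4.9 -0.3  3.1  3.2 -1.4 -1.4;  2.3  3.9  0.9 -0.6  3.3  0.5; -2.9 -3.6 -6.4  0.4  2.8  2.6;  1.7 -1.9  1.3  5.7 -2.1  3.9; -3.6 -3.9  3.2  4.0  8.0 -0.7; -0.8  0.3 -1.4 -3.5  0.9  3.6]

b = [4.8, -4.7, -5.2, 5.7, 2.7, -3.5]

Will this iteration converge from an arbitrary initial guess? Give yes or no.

no

Let D = diag(-4.9, 3.9, -6.4, 5.7, 8, 3.6); L, U the strict triangles.
Gauss-Seidel: T = -(D+L)⁻¹U, row 0 first, T[0,3] = -(3.2)/(-4.9) = +0.6531; later rows by forward substitution.
  T[0,:] = [+0.0000 -0.0612 +0.6327 +0.6531 -0.2857 -0.2857]
  T[1,:] = [+0.0000 +0.0361 -0.6039 -0.2313 -0.6777 +0.0403]
  T[2,:] = [+0.0000 +0.0074 +0.0530 -0.1033 +0.9481 +0.5130]
  T[3,:] = [+0.0000 +0.0286 -0.4021 -0.2483 +0.0115 -0.7026]
  T[4,:] = [+0.0000 -0.0272 +0.1701 +0.3466 -0.8439 +0.1246]
  T[5,:] = [+0.0000 +0.0209 -0.2219 -0.2038 +0.5839 -0.5816]
|eigenvalues of T|: 1.3404, 0.2399, 0.2278, 0.2278, 0.0004, 0.0000.
ρ = 1.3404; 1.3404 > 1: divergent.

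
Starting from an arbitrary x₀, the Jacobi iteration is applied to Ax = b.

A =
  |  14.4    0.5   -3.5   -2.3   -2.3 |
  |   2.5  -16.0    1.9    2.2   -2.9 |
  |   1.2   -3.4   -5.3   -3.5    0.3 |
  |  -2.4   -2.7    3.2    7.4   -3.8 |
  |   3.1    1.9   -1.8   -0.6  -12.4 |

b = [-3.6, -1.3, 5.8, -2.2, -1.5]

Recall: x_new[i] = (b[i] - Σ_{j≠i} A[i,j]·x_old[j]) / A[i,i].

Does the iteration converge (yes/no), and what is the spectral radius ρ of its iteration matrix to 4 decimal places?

Diagonal D = diag(14.4, -16, -5.3, 7.4, -12.4); L, U strict lower/upper.
Jacobi T = -D⁻¹(L+U): T[2,0] = -(1.2)/(-5.3) = +0.2264; T[2,2] = 0.
  T[0,:] = [+0.0000  -0.0347  +0.2431  +0.1597  +0.1597]
  T[1,:] = [+0.1562  +0.0000  +0.1187  +0.1375  -0.1812]
  T[2,:] = [+0.2264  -0.6415  +0.0000  -0.6604  +0.0566]
  T[3,:] = [+0.3243  +0.3649  -0.4324  +0.0000  +0.5135]
  T[4,:] = [+0.2500  +0.1532  -0.1452  -0.0484  +0.0000]
moduli |λ_i(T)| = 0.5682, 0.4255, 0.4255, 0.2046, 0.2046.
ρ = 0.5682; 0.5682 < 1, so it converges for any x₀.

yes, ρ = 0.5682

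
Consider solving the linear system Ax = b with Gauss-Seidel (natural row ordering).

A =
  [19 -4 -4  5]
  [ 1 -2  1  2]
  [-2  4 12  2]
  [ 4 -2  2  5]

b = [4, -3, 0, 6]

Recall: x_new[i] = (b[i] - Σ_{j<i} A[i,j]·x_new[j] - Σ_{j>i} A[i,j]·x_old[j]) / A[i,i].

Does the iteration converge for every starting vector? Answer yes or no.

Diagonal D = diag(19, -2, 12, 5); L, U strict lower/upper.
T_GS = -(D+L)⁻¹U: row 0 first, T[0,2] = -(-4)/(19) = +0.2105; later rows by forward substitution.
  T[0,:] = [+0.0000 +0.2105 +0.2105 -0.2632]
  T[1,:] = [+0.0000 +0.1053 +0.6053 +0.8684]
  T[2,:] = [+0.0000 +0.0000 -0.1667 -0.5000]
  T[3,:] = [+0.0000 -0.1263 +0.1404 +0.7579]
eigenvalue magnitudes: 0.5274, 0.1631, 0.1631, 0.0000.
ρ(T) = max|λ| = 0.5274; 0.5274 < 1: convergent.

yes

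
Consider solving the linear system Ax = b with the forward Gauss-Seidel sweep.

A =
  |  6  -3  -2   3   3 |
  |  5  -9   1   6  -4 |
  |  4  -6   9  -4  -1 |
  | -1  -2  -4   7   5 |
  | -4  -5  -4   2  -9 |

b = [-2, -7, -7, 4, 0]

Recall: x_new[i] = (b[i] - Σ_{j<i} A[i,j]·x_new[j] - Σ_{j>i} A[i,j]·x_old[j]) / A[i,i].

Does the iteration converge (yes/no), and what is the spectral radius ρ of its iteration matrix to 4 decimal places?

A = D + L + U where D = diag(6, -9, 9, 7, -9).
T_GS = -(D+L)⁻¹U: row 0 first, T[0,1] = -(-3)/(6) = +0.5000; later rows by forward substitution.
  T[0,:] = [+0.0000  +0.5000  +0.3333  -0.5000  -0.5000]
  T[1,:] = [+0.0000  +0.2778  +0.2963  +0.3889  -0.7222]
  T[2,:] = [+0.0000  -0.0370  +0.0494  +0.9259  -0.1481]
  T[3,:] = [+0.0000  +0.1296  +0.1605  +0.5688  -1.0767]
  T[4,:] = [+0.0000  -0.3313  -0.2990  -0.2790  +0.4500]
|λ(T)| sorted: 1.5423, 0.3572, 0.3572, 0.0398, 0.0000.
ρ = 1.5423; 1.5423 > 1, so it fails to converge.

no, ρ = 1.5423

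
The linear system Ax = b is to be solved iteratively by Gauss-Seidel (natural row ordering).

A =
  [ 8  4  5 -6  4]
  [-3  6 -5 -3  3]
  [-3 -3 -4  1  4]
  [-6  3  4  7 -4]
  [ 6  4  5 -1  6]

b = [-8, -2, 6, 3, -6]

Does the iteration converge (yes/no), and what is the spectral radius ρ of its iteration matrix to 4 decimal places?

no, ρ = 1.4222

Split A = D + L + U, D = diag(8, 6, -4, 7, 6).
GS T = -(D+L)⁻¹U: row 0 first, T[0,4] = -(4)/(8) = -0.5000; later rows by forward substitution.
  T[0,:] = [+0.0000, -0.5000, -0.6250, +0.7500, -0.5000]
  T[1,:] = [+0.0000, -0.2500, +0.5208, +0.8750, -0.7500]
  T[2,:] = [+0.0000, +0.5625, +0.0781, -0.9688, +1.9375]
  T[3,:] = [+0.0000, -0.6429, -0.8036, +0.8214, -0.6429]
  T[4,:] = [+0.0000, +0.0908, +0.0787, -0.3891, -0.7217]
eigenvalue magnitudes: 1.4222, 0.7368, 0.7368, 0.0771, 0.0000.
spectral radius ρ = 1.4222; 1.4222 > 1, so it fails to converge.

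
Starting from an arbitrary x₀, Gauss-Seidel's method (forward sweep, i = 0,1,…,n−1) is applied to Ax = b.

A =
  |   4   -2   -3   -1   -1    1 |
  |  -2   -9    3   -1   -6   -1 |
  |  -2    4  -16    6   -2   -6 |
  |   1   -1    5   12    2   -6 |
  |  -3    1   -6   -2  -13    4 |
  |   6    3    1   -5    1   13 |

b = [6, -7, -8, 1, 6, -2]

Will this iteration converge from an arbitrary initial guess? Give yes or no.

Let D = diag(4, -9, -16, 12, -13, 13); L, U the strict triangles.
GS T = -(D+L)⁻¹U: row 0 first, T[0,3] = -(-1)/(4) = +0.2500; later rows by forward substitution.
  T[0,:] = [+0.0000  +0.5000  +0.7500  +0.2500  +0.2500  -0.2500]
  T[1,:] = [+0.0000  -0.1111  +0.1667  -0.1667  -0.7222  -0.0556]
  T[2,:] = [+0.0000  -0.0903  -0.0521  +0.3021  -0.3368  -0.3576]
  T[3,:] = [+0.0000  -0.0133  -0.0269  -0.1606  -0.1073  +0.6652]
  T[4,:] = [+0.0000  -0.0802  -0.1321  -0.1852  +0.0587  +0.4238]
  T[5,:] = [+0.0000  -0.1971  -0.3808  -0.1477  +0.0314  +0.3790]
eigenvalue magnitudes: 0.6409, 0.4525, 0.4525, 0.1062, 0.1062, 0.0000.
ρ(T) = max|λ| = 0.6409; 0.6409 < 1 ⇒ converges.

yes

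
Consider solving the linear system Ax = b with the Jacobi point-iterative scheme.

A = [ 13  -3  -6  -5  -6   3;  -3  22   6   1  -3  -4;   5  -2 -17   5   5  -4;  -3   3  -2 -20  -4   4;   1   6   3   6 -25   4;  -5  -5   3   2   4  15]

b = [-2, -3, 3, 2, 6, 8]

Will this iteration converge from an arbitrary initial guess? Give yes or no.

Split A = D + L + U, D = diag(13, 22, -17, -20, -25, 15).
T_J = -D⁻¹(L+U): T[3,4] = -(-4)/(-20) = -0.2000; T[3,3] = 0.
  T[0,:] = [+0.0000  +0.2308  +0.4615  +0.3846  +0.4615  -0.2308]
  T[1,:] = [+0.1364  +0.0000  -0.2727  -0.0455  +0.1364  +0.1818]
  T[2,:] = [+0.2941  -0.1176  +0.0000  +0.2941  +0.2941  -0.2353]
  T[3,:] = [-0.1500  +0.1500  -0.1000  +0.0000  -0.2000  +0.2000]
  T[4,:] = [+0.0400  +0.2400  +0.1200  +0.2400  +0.0000  +0.1600]
  T[5,:] = [+0.3333  +0.3333  -0.2000  -0.1333  -0.2667  +0.0000]
|roots of det(T-λI)|: 0.5033, 0.4117, 0.3981, 0.3981, 0.2406, 0.2406.
spectral radius ρ = 0.5033; 0.5033 < 1, so it converges for any x₀.

yes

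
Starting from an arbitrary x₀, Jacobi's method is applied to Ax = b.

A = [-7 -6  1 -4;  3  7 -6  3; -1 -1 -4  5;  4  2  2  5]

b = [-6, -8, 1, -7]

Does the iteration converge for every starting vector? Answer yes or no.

no

Let D = diag(-7, 7, -4, 5); L, U the strict triangles.
T_J = -D⁻¹(L+U): T[2,0] = -(-1)/(-4) = -0.2500; T[2,2] = 0.
  T[0,:] = [+0.0000 -0.8571 +0.1429 -0.5714]
  T[1,:] = [-0.4286 +0.0000 +0.8571 -0.4286]
  T[2,:] = [-0.2500 -0.2500 +0.0000 +1.2500]
  T[3,:] = [-0.8000 -0.4000 -0.4000 +0.0000]
|λ(T)| sorted: 1.2618, 0.9962, 0.9962, 0.8410.
ρ = 1.2618; 1.2618 > 1, so it fails to converge.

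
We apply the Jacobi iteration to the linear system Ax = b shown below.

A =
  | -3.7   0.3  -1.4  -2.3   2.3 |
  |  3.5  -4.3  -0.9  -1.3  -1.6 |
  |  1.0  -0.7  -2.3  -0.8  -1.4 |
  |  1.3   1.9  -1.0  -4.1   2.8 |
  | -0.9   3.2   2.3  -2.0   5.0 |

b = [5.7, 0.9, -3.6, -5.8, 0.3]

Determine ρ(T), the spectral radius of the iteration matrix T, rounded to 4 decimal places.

1.1702

Write A = D+L+U with D = diag(-3.7, -4.3, -2.3, -4.1, 5).
Jacobi: T = -D⁻¹(L+U), T[2,4] = -(-1.4)/(-2.3) = -0.6087; T[2,2] = 0.
  T[0,:] = [+0.0000, +0.0811, -0.3784, -0.6216, +0.6216]
  T[1,:] = [+0.8140, +0.0000, -0.2093, -0.3023, -0.3721]
  T[2,:] = [+0.4348, -0.3043, +0.0000, -0.3478, -0.6087]
  T[3,:] = [+0.3171, +0.4634, -0.2439, +0.0000, +0.6829]
  T[4,:] = [+0.1800, -0.6400, -0.4600, +0.4000, +0.0000]
moduli |λ_i(T)| = 1.1702, 0.9339, 0.7220, 0.7220, 0.0685.
ρ = 1.1702; 1.1702 > 1: divergent.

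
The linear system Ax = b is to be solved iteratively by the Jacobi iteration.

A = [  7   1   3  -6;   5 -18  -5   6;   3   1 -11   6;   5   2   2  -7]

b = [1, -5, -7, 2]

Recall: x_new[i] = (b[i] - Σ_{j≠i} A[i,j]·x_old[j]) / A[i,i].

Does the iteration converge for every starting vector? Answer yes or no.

Split A = D + L + U, D = diag(7, -18, -11, -7).
Jacobi T = -D⁻¹(L+U): T[0,1] = -(1)/(7) = -0.1429; T[0,0] = 0.
  T[0,:] = [+0.0000, -0.1429, -0.4286, +0.8571]
  T[1,:] = [+0.2778, +0.0000, -0.2778, +0.3333]
  T[2,:] = [+0.2727, +0.0909, +0.0000, +0.5455]
  T[3,:] = [+0.7143, +0.2857, +0.2857, +0.0000]
eigenvalue magnitudes: 0.8942, 0.7442, 0.0807, 0.0807.
spectral radius ρ = 0.8942; 0.8942 < 1: convergent.

yes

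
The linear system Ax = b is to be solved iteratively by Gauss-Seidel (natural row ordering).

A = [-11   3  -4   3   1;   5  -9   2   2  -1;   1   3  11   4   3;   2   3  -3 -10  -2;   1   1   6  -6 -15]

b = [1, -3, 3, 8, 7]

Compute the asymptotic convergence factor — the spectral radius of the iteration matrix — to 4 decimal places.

Let D = diag(-11, -9, 11, -10, -15); L, U the strict triangles.
GS T = -(D+L)⁻¹U: row 0 first, T[0,2] = -(-4)/(-11) = -0.3636; later rows by forward substitution.
  T[0,:] = [+0.0000  +0.2727  -0.3636  +0.2727  +0.0909]
  T[1,:] = [+0.0000  +0.1515  +0.0202  +0.3737  -0.0606]
  T[2,:] = [+0.0000  -0.0661  +0.0275  -0.4904  -0.2645]
  T[3,:] = [+0.0000  +0.1198  -0.0749  +0.3138  -0.1207]
  T[4,:] = [+0.0000  -0.0461  +0.0181  -0.2786  -0.0555]
moduli |λ_i(T)| = 0.5548, 0.1992, 0.0516, 0.0516, 0.0000.
ρ(T) = max|λ| = 0.5548; 0.5548 < 1: convergent.

0.5548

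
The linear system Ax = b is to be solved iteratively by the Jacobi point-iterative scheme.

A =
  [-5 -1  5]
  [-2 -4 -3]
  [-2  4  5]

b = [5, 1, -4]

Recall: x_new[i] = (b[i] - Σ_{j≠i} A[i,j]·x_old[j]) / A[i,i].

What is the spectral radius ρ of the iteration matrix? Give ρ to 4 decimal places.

1.2159

A = D + L + U where D = diag(-5, -4, 5).
Jacobi: T = -D⁻¹(L+U), T[0,1] = -(-1)/(-5) = -0.2000; T[0,0] = 0.
  T[0,:] = [+0.0000 -0.2000 +1.0000]
  T[1,:] = [-0.5000 +0.0000 -0.7500]
  T[2,:] = [+0.4000 -0.8000 +0.0000]
|λ(T)| sorted: 1.2159, 0.6151, 0.6151.
spectral radius ρ = 1.2159; 1.2159 > 1 ⇒ diverges.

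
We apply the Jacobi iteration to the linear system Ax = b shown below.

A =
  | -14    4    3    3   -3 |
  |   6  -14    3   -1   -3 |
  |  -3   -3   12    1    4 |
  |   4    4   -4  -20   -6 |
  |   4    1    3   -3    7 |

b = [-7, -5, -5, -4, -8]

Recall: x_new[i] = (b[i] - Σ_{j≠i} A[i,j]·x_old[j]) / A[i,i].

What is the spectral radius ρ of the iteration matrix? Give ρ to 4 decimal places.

Let D = diag(-14, -14, 12, -20, 7); L, U the strict triangles.
Jacobi: T = -D⁻¹(L+U), T[1,4] = -(-3)/(-14) = -0.2143; T[1,1] = 0.
  T[0,:] = [+0.0000 +0.2857 +0.2143 +0.2143 -0.2143]
  T[1,:] = [+0.4286 +0.0000 +0.2143 -0.0714 -0.2143]
  T[2,:] = [+0.2500 +0.2500 +0.0000 -0.0833 -0.3333]
  T[3,:] = [+0.2000 +0.2000 -0.2000 +0.0000 -0.3000]
  T[4,:] = [-0.5714 -0.1429 -0.4286 +0.4286 +0.0000]
|eigenvalues of T|: 0.8303, 0.4323, 0.4323, 0.2001, 0.0912.
ρ = 0.8303; 0.8303 < 1 ⇒ converges.

0.8303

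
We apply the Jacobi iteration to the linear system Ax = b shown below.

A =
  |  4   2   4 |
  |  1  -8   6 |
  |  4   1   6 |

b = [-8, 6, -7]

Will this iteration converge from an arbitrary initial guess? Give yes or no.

yes

Split A = D + L + U, D = diag(4, -8, 6).
Jacobi T = -D⁻¹(L+U): T[0,1] = -(2)/(4) = -0.5000; T[0,0] = 0.
  T[0,:] = [+0.0000, -0.5000, -1.0000]
  T[1,:] = [+0.1250, +0.0000, +0.7500]
  T[2,:] = [-0.6667, -0.1667, +0.0000]
|eigenvalues of T|: 0.8859, 0.5529, 0.5529.
spectral radius ρ = 0.8859; 0.8859 < 1: convergent.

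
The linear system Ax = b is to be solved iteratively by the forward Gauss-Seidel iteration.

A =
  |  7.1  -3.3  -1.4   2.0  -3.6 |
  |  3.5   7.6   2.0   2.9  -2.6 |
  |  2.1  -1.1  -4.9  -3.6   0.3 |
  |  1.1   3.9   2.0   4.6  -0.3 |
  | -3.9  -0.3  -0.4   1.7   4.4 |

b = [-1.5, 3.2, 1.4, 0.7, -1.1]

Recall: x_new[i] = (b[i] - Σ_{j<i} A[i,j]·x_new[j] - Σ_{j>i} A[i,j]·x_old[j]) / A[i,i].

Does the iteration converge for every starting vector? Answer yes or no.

yes

Diagonal D = diag(7.1, 7.6, -4.9, 4.6, 4.4); L, U strict lower/upper.
T_GS = -(D+L)⁻¹U: row 0 first, T[0,3] = -(2)/(7.1) = -0.2817; later rows by forward substitution.
  T[0,:] = [+0.0000 +0.4648 +0.1972 -0.2817 +0.5070]
  T[1,:] = [+0.0000 -0.2140 -0.3540 -0.2519 +0.1086]
  T[2,:] = [+0.0000 +0.2472 +0.1640 -0.7989 +0.2541]
  T[3,:] = [+0.0000 -0.0372 +0.1817 +0.6282 -0.2586]
  T[4,:] = [+0.0000 +0.4342 +0.0954 -0.5822 +0.5798]
eigenvalue magnitudes: 0.8801, 0.2478, 0.2478, 0.0961, 0.0000.
ρ(T) = max|λ| = 0.8801; 0.8801 < 1 ⇒ converges.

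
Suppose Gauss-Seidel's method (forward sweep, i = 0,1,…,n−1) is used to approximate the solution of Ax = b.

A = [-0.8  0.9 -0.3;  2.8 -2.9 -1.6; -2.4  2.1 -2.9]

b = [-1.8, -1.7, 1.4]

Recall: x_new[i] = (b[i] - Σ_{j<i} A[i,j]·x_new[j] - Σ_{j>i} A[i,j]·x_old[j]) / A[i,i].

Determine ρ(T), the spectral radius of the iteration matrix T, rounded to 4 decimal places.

A = D + L + U where D = diag(-0.8, -2.9, -2.9).
Gauss-Seidel: T = -(D+L)⁻¹U, row 0 first, T[0,2] = -(-0.3)/(-0.8) = -0.3750; later rows by forward substitution.
  T[0,:] = [+0.0000 +1.1250 -0.3750]
  T[1,:] = [+0.0000 +1.0862 -0.9138]
  T[2,:] = [+0.0000 -0.1445 -0.3514]
eigenvalue magnitudes: 1.1728, 0.4380, 0.0000.
ρ(T) = max|λ| = 1.1728; 1.1728 > 1, so it fails to converge.

1.1728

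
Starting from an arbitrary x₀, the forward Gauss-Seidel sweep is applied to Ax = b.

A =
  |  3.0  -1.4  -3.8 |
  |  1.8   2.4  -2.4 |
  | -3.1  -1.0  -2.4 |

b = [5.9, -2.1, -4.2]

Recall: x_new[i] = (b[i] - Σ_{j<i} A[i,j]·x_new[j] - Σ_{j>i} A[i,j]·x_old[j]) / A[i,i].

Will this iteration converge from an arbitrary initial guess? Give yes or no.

A = D + L + U where D = diag(3, 2.4, -2.4).
Gauss-Seidel: T = -(D+L)⁻¹U, row 0 first, T[0,2] = -(-3.8)/(3) = +1.2667; later rows by forward substitution.
  T[0,:] = [+0.0000 +0.4667 +1.2667]
  T[1,:] = [+0.0000 -0.3500 +0.0500]
  T[2,:] = [+0.0000 -0.4569 -1.6569]
eigenvalue magnitudes: 1.6392, 0.3677, 0.0000.
ρ = 1.6392; 1.6392 > 1, so it fails to converge.

no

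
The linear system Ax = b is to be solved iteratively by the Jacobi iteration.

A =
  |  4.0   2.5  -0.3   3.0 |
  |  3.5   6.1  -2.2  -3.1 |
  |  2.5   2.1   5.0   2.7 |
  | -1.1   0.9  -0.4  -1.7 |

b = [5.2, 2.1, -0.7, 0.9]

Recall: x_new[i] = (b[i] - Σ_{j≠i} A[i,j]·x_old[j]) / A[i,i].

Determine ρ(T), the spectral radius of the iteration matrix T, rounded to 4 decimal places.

Diagonal D = diag(4, 6.1, 5, -1.7); L, U strict lower/upper.
Jacobi: T = -D⁻¹(L+U), T[0,1] = -(2.5)/(4) = -0.6250; T[0,0] = 0.
  T[0,:] = [+0.0000 -0.6250 +0.0750 -0.7500]
  T[1,:] = [-0.5738 +0.0000 +0.3607 +0.5082]
  T[2,:] = [-0.5000 -0.4200 +0.0000 -0.5400]
  T[3,:] = [-0.6471 +0.5294 -0.2353 +0.0000]
moduli |λ_i(T)| = 1.2094, 0.7437, 0.2555, 0.2555.
spectral radius ρ = 1.2094; 1.2094 > 1: divergent.

1.2094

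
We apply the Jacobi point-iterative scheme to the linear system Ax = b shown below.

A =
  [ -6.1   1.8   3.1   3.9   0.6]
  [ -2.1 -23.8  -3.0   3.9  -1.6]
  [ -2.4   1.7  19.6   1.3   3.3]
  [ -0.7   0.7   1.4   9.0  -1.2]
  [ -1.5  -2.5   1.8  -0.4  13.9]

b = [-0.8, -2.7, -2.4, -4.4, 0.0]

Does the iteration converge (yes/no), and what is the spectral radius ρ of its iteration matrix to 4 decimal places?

yes, ρ = 0.4116

Split A = D + L + U, D = diag(-6.1, -23.8, 19.6, 9, 13.9).
Jacobi T = -D⁻¹(L+U): T[3,4] = -(-1.2)/(9) = +0.1333; T[3,3] = 0.
  T[0,:] = [+0.0000  +0.2951  +0.5082  +0.6393  +0.0984]
  T[1,:] = [-0.0882  +0.0000  -0.1261  +0.1639  -0.0672]
  T[2,:] = [+0.1224  -0.0867  +0.0000  -0.0663  -0.1684]
  T[3,:] = [+0.0778  -0.0778  -0.1556  +0.0000  +0.1333]
  T[4,:] = [+0.1079  +0.1799  -0.1295  +0.0288  +0.0000]
eigenvalue magnitudes: 0.4116, 0.2888, 0.2888, 0.2381, 0.2381.
ρ = 0.4116; 0.4116 < 1: convergent.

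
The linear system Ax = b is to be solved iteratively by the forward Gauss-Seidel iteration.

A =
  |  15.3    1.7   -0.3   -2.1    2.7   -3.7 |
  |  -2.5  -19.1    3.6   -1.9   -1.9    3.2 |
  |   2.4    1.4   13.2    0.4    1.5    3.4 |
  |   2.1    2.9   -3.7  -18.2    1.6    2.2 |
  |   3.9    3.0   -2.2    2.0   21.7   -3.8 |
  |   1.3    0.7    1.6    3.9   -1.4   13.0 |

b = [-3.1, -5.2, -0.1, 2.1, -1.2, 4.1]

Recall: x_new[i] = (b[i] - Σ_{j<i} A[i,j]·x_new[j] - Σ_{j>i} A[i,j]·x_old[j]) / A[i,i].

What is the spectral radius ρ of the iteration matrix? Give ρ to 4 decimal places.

0.1628

Diagonal D = diag(15.3, -19.1, 13.2, -18.2, 21.7, 13); L, U strict lower/upper.
T_GS = -(D+L)⁻¹U: row 0 first, T[0,2] = -(-0.3)/(15.3) = +0.0196; later rows by forward substitution.
  T[0,:] = [+0.0000, -0.1111, +0.0196, +0.1373, -0.1765, +0.2418]
  T[1,:] = [+0.0000, +0.0145, +0.1859, -0.1174, -0.0764, +0.1359]
  T[2,:] = [+0.0000, +0.0187, -0.0233, -0.0428, -0.0735, -0.3160]
  T[3,:] = [+0.0000, -0.0143, +0.0366, +0.0058, +0.0703, +0.2347]
  T[4,:] = [+0.0000, +0.0212, -0.0350, -0.0133, +0.0283, +0.0592]
  T[5,:] = [+0.0000, +0.0146, -0.0239, -0.0053, +0.0128, -0.0566]
eigenvalue magnitudes: 0.1628, 0.1075, 0.1075, 0.0228, 0.0228, 0.0000.
ρ = 0.1628; 0.1628 < 1: convergent.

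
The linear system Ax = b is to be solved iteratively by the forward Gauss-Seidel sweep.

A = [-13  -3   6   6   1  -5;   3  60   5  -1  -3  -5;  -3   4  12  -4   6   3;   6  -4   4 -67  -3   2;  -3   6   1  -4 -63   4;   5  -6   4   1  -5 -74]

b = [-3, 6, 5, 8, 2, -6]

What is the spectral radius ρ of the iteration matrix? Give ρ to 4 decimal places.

0.2664

Diagonal D = diag(-13, 60, 12, -67, -63, -74); L, U strict lower/upper.
GS T = -(D+L)⁻¹U: row 0 first, T[0,3] = -(6)/(-13) = +0.4615; later rows by forward substitution.
  T[0,:] = [+0.0000, -0.2308, +0.4615, +0.4615, +0.0769, -0.3846]
  T[1,:] = [+0.0000, +0.0115, -0.1064, -0.0064, +0.0462, +0.1026]
  T[2,:] = [+0.0000, -0.0615, +0.1509, +0.4509, -0.4962, -0.3803]
  T[3,:] = [+0.0000, -0.0250, +0.0567, +0.0686, -0.0703, -0.0334]
  T[4,:] = [+0.0000, +0.0127, -0.0333, -0.0198, -0.0027, +0.0877]
  T[5,:] = [+0.0000, -0.0211, +0.0510, +0.0583, -0.0261, -0.0612]
|λ(T)| sorted: 0.2664, 0.0829, 0.0456, 0.0350, 0.0350, 0.0000.
spectral radius ρ = 0.2664; 0.2664 < 1: convergent.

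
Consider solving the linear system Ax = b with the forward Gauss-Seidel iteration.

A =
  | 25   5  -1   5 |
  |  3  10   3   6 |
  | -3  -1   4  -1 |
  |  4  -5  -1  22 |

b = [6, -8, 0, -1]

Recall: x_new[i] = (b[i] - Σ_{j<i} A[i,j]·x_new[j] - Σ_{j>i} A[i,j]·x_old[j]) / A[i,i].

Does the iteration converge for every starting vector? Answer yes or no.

A = D + L + U where D = diag(25, 10, 4, 22).
Gauss-Seidel: T = -(D+L)⁻¹U, row 0 first, T[0,3] = -(5)/(25) = -0.2000; later rows by forward substitution.
  T[0,:] = [+0.0000  -0.2000  +0.0400  -0.2000]
  T[1,:] = [+0.0000  +0.0600  -0.3120  -0.5400]
  T[2,:] = [+0.0000  -0.1350  -0.0480  -0.0350]
  T[3,:] = [+0.0000  +0.0439  -0.0804  -0.0880]
|eigenvalues of T|: 0.2337, 0.1080, 0.1080, 0.0000.
ρ = 0.2337; 0.2337 < 1: convergent.

yes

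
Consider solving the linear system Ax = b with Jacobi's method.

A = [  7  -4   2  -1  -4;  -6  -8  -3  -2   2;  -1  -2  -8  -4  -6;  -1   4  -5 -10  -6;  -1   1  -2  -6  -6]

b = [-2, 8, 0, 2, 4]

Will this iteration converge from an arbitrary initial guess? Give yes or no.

no

A = D + L + U where D = diag(7, -8, -8, -10, -6).
T_J = -D⁻¹(L+U): T[1,4] = -(2)/(-8) = +0.2500; T[1,1] = 0.
  T[0,:] = [+0.0000 +0.5714 -0.2857 +0.1429 +0.5714]
  T[1,:] = [-0.7500 +0.0000 -0.3750 -0.2500 +0.2500]
  T[2,:] = [-0.1250 -0.2500 +0.0000 -0.5000 -0.7500]
  T[3,:] = [-0.1000 +0.4000 -0.5000 +0.0000 -0.6000]
  T[4,:] = [-0.1667 +0.1667 -0.3333 -1.0000 +0.0000]
|λ(T)| sorted: 1.1599, 0.5900, 0.5455, 0.5455, 0.2334.
spectral radius ρ = 1.1599; 1.1599 > 1: divergent.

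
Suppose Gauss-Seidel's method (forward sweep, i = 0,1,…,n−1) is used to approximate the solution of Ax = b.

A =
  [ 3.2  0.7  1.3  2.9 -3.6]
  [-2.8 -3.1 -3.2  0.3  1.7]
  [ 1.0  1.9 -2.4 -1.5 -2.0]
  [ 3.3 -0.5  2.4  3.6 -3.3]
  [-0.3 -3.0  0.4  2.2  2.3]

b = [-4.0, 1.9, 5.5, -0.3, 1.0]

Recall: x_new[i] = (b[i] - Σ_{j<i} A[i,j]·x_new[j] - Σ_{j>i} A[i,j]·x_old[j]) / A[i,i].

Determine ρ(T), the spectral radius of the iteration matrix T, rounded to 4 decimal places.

A = D + L + U where D = diag(3.2, -3.1, -2.4, 3.6, 2.3).
T_GS = -(D+L)⁻¹U: row 0 first, T[0,3] = -(2.9)/(3.2) = -0.9062; later rows by forward substitution.
  T[0,:] = [+0.0000, -0.2188, -0.4062, -0.9062, +1.1250]
  T[1,:] = [+0.0000, +0.1976, -0.6653, +0.9153, -0.4677]
  T[2,:] = [+0.0000, +0.0653, -0.6960, -0.2780, -0.7349]
  T[3,:] = [+0.0000, +0.1844, +0.7440, +1.1432, +0.3104]
  T[4,:] = [+0.0000, +0.0414, -1.5114, +0.0306, -0.6324]
moduli |λ_i(T)| = 1.6068, 1.2334, 0.4067, 0.0209, 0.0000.
ρ(T) = max|λ| = 1.6068; 1.6068 > 1 ⇒ diverges.

1.6068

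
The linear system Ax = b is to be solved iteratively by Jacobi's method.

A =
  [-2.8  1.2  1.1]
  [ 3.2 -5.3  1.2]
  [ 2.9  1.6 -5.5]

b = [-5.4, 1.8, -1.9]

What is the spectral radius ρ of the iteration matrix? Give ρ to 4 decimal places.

0.8232

Diagonal D = diag(-2.8, -5.3, -5.5); L, U strict lower/upper.
Jacobi: T = -D⁻¹(L+U), T[0,1] = -(1.2)/(-2.8) = +0.4286; T[0,0] = 0.
  T[0,:] = [+0.0000, +0.4286, +0.3929]
  T[1,:] = [+0.6038, +0.0000, +0.2264]
  T[2,:] = [+0.5273, +0.2909, +0.0000]
eigenvalue magnitudes: 0.8232, 0.5648, 0.2584.
ρ(T) = max|λ| = 0.8232; 0.8232 < 1: convergent.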